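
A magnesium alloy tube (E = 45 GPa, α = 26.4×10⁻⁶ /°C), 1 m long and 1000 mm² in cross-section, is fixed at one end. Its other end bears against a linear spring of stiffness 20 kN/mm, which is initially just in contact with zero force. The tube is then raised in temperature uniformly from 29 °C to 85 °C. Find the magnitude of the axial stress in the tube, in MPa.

The unrestrained thermal change is αΔT L = 26.4×10⁻⁶ × 56 × 1000 = 1.478 mm.
Let P be the compressive force at the spring. The tube shortens elastically by PL/(AE) and the spring compresses by P/k; together these equal δ_free.
So P = δ_free / [L/(AE) + 1/k] = 1.478 / [ 1000/(1000×45×10³) + 1/(20×10³) ].
P = 1.478 / 7.222×10⁻⁵ = 20470 N.
σ = P/A = 20470/1000 = 20.47 MPa.

σ ≈ 20.5 MPa (compressive)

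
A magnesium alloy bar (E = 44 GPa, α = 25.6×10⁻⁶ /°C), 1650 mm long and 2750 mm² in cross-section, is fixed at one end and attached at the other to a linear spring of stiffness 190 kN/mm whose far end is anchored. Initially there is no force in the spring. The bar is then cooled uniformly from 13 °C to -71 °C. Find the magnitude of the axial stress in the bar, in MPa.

The unrestrained thermal change is αΔT L = 25.6×10⁻⁶ × 84 × 1650 = 3.548 mm.
Let P be the tensile force in the spring. The bar extends elastically by PL/(AE) and the spring stretches by P/k; together these equal δ_free.
P [ L/(AE) + 1/k ] = δ_free → P [ 1650/(2750×44×10³) + 1/(190×10³) ] = 3.548.
P = 3.548 / 1.89×10⁻⁵ = 187700 N.
σ = P/A = 187700/2750 = 68.27 MPa.

σ ≈ 68.3 MPa (tensile)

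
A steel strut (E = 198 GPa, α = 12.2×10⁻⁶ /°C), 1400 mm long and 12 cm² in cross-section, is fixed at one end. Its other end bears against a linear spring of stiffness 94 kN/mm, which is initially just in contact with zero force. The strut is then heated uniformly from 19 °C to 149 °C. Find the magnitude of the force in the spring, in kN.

P ≈ 134 kN

Free thermal expansion: δ_free = αΔT L = 12.2×10⁻⁶ × 130 × 1400 = 2.22 mm.
Let P be the compressive force at the spring. The strut shortens elastically by PL/(AE) and the spring compresses by P/k; together these equal δ_free.
So P = δ_free / [L/(AE) + 1/k] = 2.22 / [ 1400/(1200×198×10³) + 1/(94×10³) ].
P = 2.22 / 1.653×10⁻⁵ = 134300 N.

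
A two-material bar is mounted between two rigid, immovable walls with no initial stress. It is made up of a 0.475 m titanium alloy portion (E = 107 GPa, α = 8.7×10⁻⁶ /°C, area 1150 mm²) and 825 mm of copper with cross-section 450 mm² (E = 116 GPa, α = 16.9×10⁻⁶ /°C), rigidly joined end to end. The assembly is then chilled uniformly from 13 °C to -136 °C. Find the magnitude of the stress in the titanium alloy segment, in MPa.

σ ≈ 119 MPa (tensile)

With the walls removed the bar would change length by δ_free = Σ αᵢΔT Lᵢ = 8.7×10⁻⁶×149×475 + 16.9×10⁻⁶×149×825 = 2.693 mm.
The walls prevent any net length change, so an axial force P (same in every segment) develops. Compatibility: P · Σ Lᵢ/(AᵢEᵢ) = δ_free.
Σ Lᵢ/(AᵢEᵢ) = 475/(1150×107×10³) + 825/(450×116×10³) = 1.966×10⁻⁵ mm/N.
So P = 2.693 / 1.966×10⁻⁵ = 137 kN, tensile.
σ_{titanium alloy} = P / A = 137000 / 1150 = 119.1 MPa.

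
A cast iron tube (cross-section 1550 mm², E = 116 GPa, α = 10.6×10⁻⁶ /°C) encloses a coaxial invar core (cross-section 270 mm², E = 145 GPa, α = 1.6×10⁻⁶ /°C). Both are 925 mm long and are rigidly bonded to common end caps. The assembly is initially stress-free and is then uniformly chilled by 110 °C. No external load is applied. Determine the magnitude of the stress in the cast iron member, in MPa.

Both members must finish at the same length. With the larger α, the cast iron tends to over-contract; the plates restrain it, putting the cast iron in tension and the invar in compression. With no external load the two internal forces are equal and opposite, magnitude P.
Equating the net (thermal + elastic) strains gives |α₁ − α₂|·ΔT = P·[1/(A₁E₁) + 1/(A₂E₂)].
|α₁ − α₂|·ΔT = 9×10⁻⁶ × 110 = 0.00099.
1/(A₁E₁) + 1/(A₂E₂) = 1/(1550×116×10³) + 1/(270×145×10³) = 3.11×10⁻⁸ N⁻¹.
P = 0.00099 / 3.11×10⁻⁸ = 31830 N = 31.83 kN.
σ_{cast iron} = P/A₁ = 31830/1550 = 20.53 MPa, tensile.

σ ≈ 20.5 MPa (tensile)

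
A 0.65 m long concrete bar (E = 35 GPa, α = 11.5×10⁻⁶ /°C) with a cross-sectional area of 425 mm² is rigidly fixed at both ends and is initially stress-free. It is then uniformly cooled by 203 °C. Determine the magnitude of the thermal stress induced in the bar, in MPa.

With length fixed, the mechanical strain must cancel the thermal strain αΔT = 11.5×10⁻⁶ × 203 = 2334.5×10⁻⁶.
The stress required to suppress this strain is σ = Eε = 35×10³ × 2334.5×10⁻⁶ = 81.71 MPa, tensile since the bar is trying to contract.

σ ≈ 81.7 MPa (tensile)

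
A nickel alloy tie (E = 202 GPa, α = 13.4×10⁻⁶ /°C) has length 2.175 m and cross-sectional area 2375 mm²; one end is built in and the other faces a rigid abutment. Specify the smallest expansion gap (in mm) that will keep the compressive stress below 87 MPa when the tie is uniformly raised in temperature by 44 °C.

g ≈ 0.346 mm

Free expansion if unrestrained: δ_free = αΔT L = 13.4×10⁻⁶ × 44 × 2175 = 1.282 mm.
A stress of 87 MPa corresponds to the wall pushing the tie back by σL/E = 87×2175/(202×10³) = 0.9368 mm.
So the gap has to take up the difference, g_min = δ_free − σL/E = 1.282 − 0.9368 = 0.3456 mm.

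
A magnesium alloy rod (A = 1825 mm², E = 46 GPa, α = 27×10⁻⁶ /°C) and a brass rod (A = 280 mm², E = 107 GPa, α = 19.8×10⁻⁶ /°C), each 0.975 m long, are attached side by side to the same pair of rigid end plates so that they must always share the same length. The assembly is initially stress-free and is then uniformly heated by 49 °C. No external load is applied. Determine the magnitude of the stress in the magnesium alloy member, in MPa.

Equilibrium of a rigid end plate with no external load gives equal and opposite internal forces ±P in the two members. Since α_{magnesium alloy} > α_{brass}, heating drives the magnesium alloy into compression and the brass into tension.
Compatibility of the two members (thermal + elastic change equal): (α₁ − α₂)ΔT = P·[1/(A₁E₁) + 1/(A₂E₂)].
|α₁ − α₂|·ΔT = 7.2×10⁻⁶ × 49 = 0.0003528.
1/(A₁E₁) + 1/(A₂E₂) = 1/(1825×46×10³) + 1/(280×107×10³) = 4.529×10⁻⁸ N⁻¹.
So P = 0.0003528 / 4.529×10⁻⁸ = 7.79 kN.
σ_{magnesium alloy} = P/A₁ = 7790/1825 = 4.268 MPa, compressive.

σ ≈ 4.27 MPa (compressive)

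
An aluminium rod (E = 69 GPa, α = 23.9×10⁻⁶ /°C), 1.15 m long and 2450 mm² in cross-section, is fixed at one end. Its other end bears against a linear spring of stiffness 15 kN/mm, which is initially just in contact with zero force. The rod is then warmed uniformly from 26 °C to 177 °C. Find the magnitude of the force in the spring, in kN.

P ≈ 56.5 kN

If the spring were absent the rod would lengthen by αΔT L = 23.9×10⁻⁶ × 151 × 1150 = 4.15 mm.
With a force P in the spring, the elastic change of the rod is PL/(AE) and that of the spring is P/k; compatibility requires their sum to equal δ_free.
P [ L/(AE) + 1/k ] = δ_free → P [ 1150/(2450×69×10³) + 1/(15×10³) ] = 4.15.
P = 4.15 / 7.347×10⁻⁵ = 56490 N.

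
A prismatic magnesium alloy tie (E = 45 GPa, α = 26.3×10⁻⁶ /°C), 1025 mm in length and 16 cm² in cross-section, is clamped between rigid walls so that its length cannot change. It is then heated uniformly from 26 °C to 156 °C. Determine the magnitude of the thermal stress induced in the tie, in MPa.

σ ≈ 154 MPa (compressive)

With length fixed, the mechanical strain must cancel the thermal strain αΔT = 26.3×10⁻⁶ × 130 = 3419×10⁻⁶.
Hence σ = E·αΔT = 45×10³ × 3419×10⁻⁶ = 153.9 MPa, compressive.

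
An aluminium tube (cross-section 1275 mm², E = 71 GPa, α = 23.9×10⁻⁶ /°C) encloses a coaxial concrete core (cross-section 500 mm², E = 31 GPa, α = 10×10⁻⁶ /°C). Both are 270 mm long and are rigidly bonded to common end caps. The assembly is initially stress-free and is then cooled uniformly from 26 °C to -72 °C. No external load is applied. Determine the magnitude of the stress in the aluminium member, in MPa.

Equilibrium of a rigid end plate with no external load gives equal and opposite internal forces ±P in the two members. Since α_{aluminium} > α_{concrete}, cooling drives the aluminium into tension and the concrete into compression.
Setting the final lengths equal and cancelling L: (α₁ − α₂)ΔT = P/(A₁E₁) + P/(A₂E₂).
|α₁ − α₂|·ΔT = 13.9×10⁻⁶ × 98 = 0.001362.
1/(A₁E₁) + 1/(A₂E₂) = 1/(1275×71×10³) + 1/(500×31×10³) = 7.556×10⁻⁸ N⁻¹.
P = 0.001362 / 7.556×10⁻⁸ = 18030 N = 18.03 kN.
σ_{aluminium} = P/A₁ = 18030/1275 = 14.14 MPa, tensile.

σ ≈ 14.1 MPa (tensile)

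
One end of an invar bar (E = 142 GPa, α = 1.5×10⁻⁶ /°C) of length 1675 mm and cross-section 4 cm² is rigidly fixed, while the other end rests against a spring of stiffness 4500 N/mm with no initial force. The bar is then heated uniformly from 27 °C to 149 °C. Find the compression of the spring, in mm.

δ ≈ 0.271 mm

Free thermal expansion: δ_free = αΔT L = 1.5×10⁻⁶ × 122 × 1675 = 0.3065 mm.
With a force P in the spring, the elastic change of the bar is PL/(AE) and that of the spring is P/k; compatibility requires their sum to equal δ_free.
P [ L/(AE) + 1/k ] = δ_free → P [ 1675/(400×142×10³) + 1/(4500) ] = 0.3065.
P = 0.3065 / 0.0002517 = 1218 N.
Spring compression = P/k = 1218/(4500) = 0.2706 mm.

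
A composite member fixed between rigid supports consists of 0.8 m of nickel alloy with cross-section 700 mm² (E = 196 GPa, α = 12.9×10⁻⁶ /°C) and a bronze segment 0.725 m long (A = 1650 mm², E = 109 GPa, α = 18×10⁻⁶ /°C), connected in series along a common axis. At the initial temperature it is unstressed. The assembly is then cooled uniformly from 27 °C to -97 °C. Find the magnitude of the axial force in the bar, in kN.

P ≈ 294 kN (tensile)

Free thermal contraction of the whole bar: Σ αᵢΔT Lᵢ = 12.9×10⁻⁶×124×800 + 18×10⁻⁶×124×725 = 2.898 mm.
The rigid supports impose zero overall length change; the single axial force P common to all segments must satisfy P Σ Lᵢ/(AᵢEᵢ) = δ_free.
Σ Lᵢ/(AᵢEᵢ) = 800/(700×196×10³) + 725/(1650×109×10³) = 9.862×10⁻⁶ mm/N.
Hence P = δ_free / Σ(L/AE) = 2.898/9.862×10⁻⁶ = 293.8 kN (tensile).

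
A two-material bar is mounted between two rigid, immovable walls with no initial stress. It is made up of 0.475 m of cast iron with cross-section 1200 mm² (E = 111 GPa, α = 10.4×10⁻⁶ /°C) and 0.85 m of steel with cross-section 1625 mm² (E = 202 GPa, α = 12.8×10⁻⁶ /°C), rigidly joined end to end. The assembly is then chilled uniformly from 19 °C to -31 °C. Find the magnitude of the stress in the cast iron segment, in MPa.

σ ≈ 107 MPa (tensile)

Free thermal contraction of the whole bar: Σ αᵢΔT Lᵢ = 10.4×10⁻⁶×50×475 + 12.8×10⁻⁶×50×850 = 0.791 mm.
Since the ends are fixed, an axial force P builds up, equal in every segment, with P · Σ Lᵢ/(AᵢEᵢ) = δ_free.
Σ Lᵢ/(AᵢEᵢ) = 475/(1200×111×10³) + 850/(1625×202×10³) = 6.156×10⁻⁶ mm/N.
Hence P = δ_free / Σ(L/AE) = 0.791/6.156×10⁻⁶ = 128.5 kN (tensile).
σ_{cast iron} = P / A = 128500 / 1200 = 107.1 MPa.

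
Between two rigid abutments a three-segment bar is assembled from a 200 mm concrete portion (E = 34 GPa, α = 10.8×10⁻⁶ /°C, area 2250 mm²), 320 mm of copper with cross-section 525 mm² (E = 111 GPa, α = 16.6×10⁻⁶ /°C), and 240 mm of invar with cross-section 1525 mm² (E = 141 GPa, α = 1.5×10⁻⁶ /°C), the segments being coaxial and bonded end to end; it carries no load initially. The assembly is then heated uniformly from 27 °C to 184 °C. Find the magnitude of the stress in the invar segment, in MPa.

σ ≈ 87.4 MPa (compressive)

Free thermal expansion of the whole bar: Σ αᵢΔT Lᵢ = 10.8×10⁻⁶×157×200 + 16.6×10⁻⁶×157×320 + 1.5×10⁻⁶×157×240 = 1.23 mm.
Since the ends are fixed, an axial force P builds up, equal in every segment, with P · Σ Lᵢ/(AᵢEᵢ) = δ_free.
Σ Lᵢ/(AᵢEᵢ) = 200/(2250×34×10³) + 320/(525×111×10³) + 240/(1525×141×10³) = 9.222×10⁻⁶ mm/N.
P = 1.23 / 9.222×10⁻⁶ = 133300 N = 133.3 kN, compressive.
σ_{invar} = P / A = 133300 / 1525 = 87.44 MPa.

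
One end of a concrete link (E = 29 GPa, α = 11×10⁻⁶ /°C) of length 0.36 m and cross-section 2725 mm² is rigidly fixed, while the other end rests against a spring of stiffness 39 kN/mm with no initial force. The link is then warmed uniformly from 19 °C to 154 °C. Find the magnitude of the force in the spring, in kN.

The unrestrained thermal change is αΔT L = 11×10⁻⁶ × 135 × 360 = 0.5346 mm.
Let P be the compressive force at the spring. The link shortens elastically by PL/(AE) and the spring compresses by P/k; together these equal δ_free.
P [ L/(AE) + 1/k ] = δ_free → P [ 360/(2725×29×10³) + 1/(39×10³) ] = 0.5346.
P = 0.5346 / 3.02×10⁻⁵ = 17700 N.

P ≈ 17.7 kN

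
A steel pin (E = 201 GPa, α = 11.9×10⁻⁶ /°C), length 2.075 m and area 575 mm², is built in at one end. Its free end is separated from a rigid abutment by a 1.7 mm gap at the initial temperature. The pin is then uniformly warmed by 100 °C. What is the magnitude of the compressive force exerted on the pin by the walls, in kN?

Unrestrained expansion: δ_free = αΔT L = 11.9×10⁻⁶ × 100 × 2075 = 2.469 mm.
This exceeds the 1.7 mm gap, so the wall pushes back. The portion of expansion that must be recovered elastically is δ_free − gap = 2.469 − 1.7 = 0.7692 mm.
So σ = E(δ_free − g)/L = 201×10³ × 0.7692/2075 = 74.52 MPa.
P = σA = 74.52 × 575 = 42.85 kN.

P ≈ 42.8 kN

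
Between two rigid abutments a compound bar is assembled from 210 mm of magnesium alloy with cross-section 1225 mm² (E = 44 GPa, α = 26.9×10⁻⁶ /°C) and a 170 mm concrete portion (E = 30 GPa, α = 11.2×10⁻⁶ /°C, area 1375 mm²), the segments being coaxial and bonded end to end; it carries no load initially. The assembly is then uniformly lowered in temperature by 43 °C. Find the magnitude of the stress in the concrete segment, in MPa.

If the supports were absent, the total length change would be Σ αᵢΔT Lᵢ = 26.9×10⁻⁶×43×210 + 11.2×10⁻⁶×43×170 = 0.3248 mm.
The rigid supports impose zero overall length change; the single axial force P common to all segments must satisfy P Σ Lᵢ/(AᵢEᵢ) = δ_free.
Σ Lᵢ/(AᵢEᵢ) = 210/(1225×44×10³) + 170/(1375×30×10³) = 8.017×10⁻⁶ mm/N.
P = 0.3248 / 8.017×10⁻⁶ = 40510 N = 40.51 kN, tensile.
σ_{concrete} = P / A = 40510 / 1375 = 29.46 MPa.

σ ≈ 29.5 MPa (tensile)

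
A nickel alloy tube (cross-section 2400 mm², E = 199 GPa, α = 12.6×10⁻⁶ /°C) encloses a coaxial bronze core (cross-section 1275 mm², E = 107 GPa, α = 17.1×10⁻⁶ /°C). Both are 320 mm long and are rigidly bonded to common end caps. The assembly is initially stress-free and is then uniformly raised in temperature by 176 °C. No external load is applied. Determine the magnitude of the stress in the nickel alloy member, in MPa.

σ ≈ 35 MPa (tensile)

Both members must finish at the same length. With the larger α, the bronze tends to over-expand; the plates restrain it, putting the bronze in compression and the nickel alloy in tension. With no external load the two internal forces are equal and opposite, magnitude P.
Compatibility of the two members (thermal + elastic change equal): (α₁ − α₂)ΔT = P·[1/(A₁E₁) + 1/(A₂E₂)].
|α₁ − α₂|·ΔT = 4.5×10⁻⁶ × 176 = 0.000792.
1/(A₁E₁) + 1/(A₂E₂) = 1/(2400×199×10³) + 1/(1275×107×10³) = 9.424×10⁻⁹ N⁻¹.
P = 0.000792 / 9.424×10⁻⁹ = 84040 N = 84.04 kN.
σ_{nickel alloy} = P/A₁ = 84040/2400 = 35.02 MPa, tensile.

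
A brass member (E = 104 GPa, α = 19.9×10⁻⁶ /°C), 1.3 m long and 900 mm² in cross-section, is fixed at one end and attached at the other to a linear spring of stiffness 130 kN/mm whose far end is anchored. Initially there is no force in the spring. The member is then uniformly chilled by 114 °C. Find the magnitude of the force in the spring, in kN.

If the spring were absent the member would shorten by αΔT L = 19.9×10⁻⁶ × 114 × 1300 = 2.949 mm.
With a force P in the spring, the elastic change of the member is PL/(AE) and that of the spring is P/k; compatibility requires their sum to equal δ_free.
P [ L/(AE) + 1/k ] = δ_free → P [ 1300/(900×104×10³) + 1/(130×10³) ] = 2.949.
P = 2.949 / 2.158×10⁻⁵ = 136700 N.

P ≈ 137 kN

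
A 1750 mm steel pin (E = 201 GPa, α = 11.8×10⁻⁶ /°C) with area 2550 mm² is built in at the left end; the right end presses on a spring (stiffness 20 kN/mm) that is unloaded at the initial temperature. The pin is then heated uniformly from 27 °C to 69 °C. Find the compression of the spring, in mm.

δ ≈ 0.812 mm

If the spring were absent the pin would lengthen by αΔT L = 11.8×10⁻⁶ × 42 × 1750 = 0.8673 mm.
With a force P in the spring, the elastic change of the pin is PL/(AE) and that of the spring is P/k; compatibility requires their sum to equal δ_free.
So P = δ_free / [L/(AE) + 1/k] = 0.8673 / [ 1750/(2550×201×10³) + 1/(20×10³) ].
P = 0.8673 / 5.341×10⁻⁵ = 16240 N.
Spring compression = P/k = 16240/(20×10³) = 0.8119 mm.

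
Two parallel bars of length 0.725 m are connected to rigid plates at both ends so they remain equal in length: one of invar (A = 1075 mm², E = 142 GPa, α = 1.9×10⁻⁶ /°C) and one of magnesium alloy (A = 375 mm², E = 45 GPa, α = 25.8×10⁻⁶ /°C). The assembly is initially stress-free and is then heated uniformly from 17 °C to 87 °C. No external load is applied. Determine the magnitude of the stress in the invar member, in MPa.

σ ≈ 23.6 MPa (tensile)

Both members must finish at the same length. With the larger α, the magnesium alloy tends to over-expand; the plates restrain it, putting the magnesium alloy in compression and the invar in tension. With no external load the two internal forces are equal and opposite, magnitude P.
Compatibility of the two members (thermal + elastic change equal): (α₁ − α₂)ΔT = P·[1/(A₁E₁) + 1/(A₂E₂)].
|α₁ − α₂|·ΔT = 23.9×10⁻⁶ × 70 = 0.001673.
1/(A₁E₁) + 1/(A₂E₂) = 1/(1075×142×10³) + 1/(375×45×10³) = 6.581×10⁻⁸ N⁻¹.
P = 0.001673 / 6.581×10⁻⁸ = 25420 N = 25.42 kN.
σ_{invar} = P/A₁ = 25420/1075 = 23.65 MPa, tensile.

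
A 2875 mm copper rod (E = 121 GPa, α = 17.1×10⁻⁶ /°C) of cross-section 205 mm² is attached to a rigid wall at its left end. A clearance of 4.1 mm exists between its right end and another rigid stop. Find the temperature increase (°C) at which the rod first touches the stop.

Contact occurs when the free expansion equals the gap: αΔT L = 4.1 mm.
So ΔT = g/(αL) = 4.1/(17.1×10⁻⁶ × 2875) = 83.4 °C.

ΔT ≈ 83.4 °C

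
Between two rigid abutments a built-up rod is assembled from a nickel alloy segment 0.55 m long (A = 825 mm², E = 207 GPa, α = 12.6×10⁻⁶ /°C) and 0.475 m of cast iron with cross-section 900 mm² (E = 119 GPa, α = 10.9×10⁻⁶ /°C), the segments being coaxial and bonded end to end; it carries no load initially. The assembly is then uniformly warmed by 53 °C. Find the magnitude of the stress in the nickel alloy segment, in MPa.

If the supports were absent, the total length change would be Σ αᵢΔT Lᵢ = 12.6×10⁻⁶×53×550 + 10.9×10⁻⁶×53×475 = 0.6417 mm.
Since the ends are fixed, an axial force P builds up, equal in every segment, with P · Σ Lᵢ/(AᵢEᵢ) = δ_free.
Σ Lᵢ/(AᵢEᵢ) = 550/(825×207×10³) + 475/(900×119×10³) = 7.656×10⁻⁶ mm/N.
So P = 0.6417 / 7.656×10⁻⁶ = 83.82 kN, compressive.
σ_{nickel alloy} = P / A = 83820 / 825 = 101.6 MPa.

σ ≈ 102 MPa (compressive)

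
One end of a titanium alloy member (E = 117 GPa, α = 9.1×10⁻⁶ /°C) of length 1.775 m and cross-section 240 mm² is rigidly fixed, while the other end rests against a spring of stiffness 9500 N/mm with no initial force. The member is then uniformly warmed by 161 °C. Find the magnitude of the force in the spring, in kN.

The unrestrained thermal change is αΔT L = 9.1×10⁻⁶ × 161 × 1775 = 2.601 mm.
Let P be the compressive force at the spring. The member shortens elastically by PL/(AE) and the spring compresses by P/k; together these equal δ_free.
P [ L/(AE) + 1/k ] = δ_free → P [ 1775/(240×117×10³) + 1/(9500) ] = 2.601.
P = 2.601 / 0.0001685 = 15440 N.

P ≈ 15.4 kN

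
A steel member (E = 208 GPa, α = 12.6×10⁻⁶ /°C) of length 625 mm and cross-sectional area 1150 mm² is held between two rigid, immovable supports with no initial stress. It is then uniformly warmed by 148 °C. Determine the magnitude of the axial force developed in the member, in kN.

P ≈ 446 kN (compressive)

With zero net strain, σ = E·αΔT = 208 GPa × 12.6×10⁻⁶ × 148 = 387.9 MPa.
P = AEαΔT = 1150 × 208×10³ × 12.6×10⁻⁶ × 148 = 446.1 kN (compressive).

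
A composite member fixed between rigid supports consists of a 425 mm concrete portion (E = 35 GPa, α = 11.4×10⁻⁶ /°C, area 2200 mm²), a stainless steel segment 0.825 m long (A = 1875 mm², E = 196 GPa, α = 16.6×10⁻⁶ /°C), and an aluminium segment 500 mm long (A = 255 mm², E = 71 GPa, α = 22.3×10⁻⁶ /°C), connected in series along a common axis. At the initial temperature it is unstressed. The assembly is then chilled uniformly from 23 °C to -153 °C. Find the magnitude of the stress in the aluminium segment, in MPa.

If the supports were absent, the total length change would be Σ αᵢΔT Lᵢ = 11.4×10⁻⁶×176×425 + 16.6×10⁻⁶×176×825 + 22.3×10⁻⁶×176×500 = 5.225 mm.
Since the ends are fixed, an axial force P builds up, equal in every segment, with P · Σ Lᵢ/(AᵢEᵢ) = δ_free.
The series flexibility is Σ Lᵢ/(AᵢEᵢ) = 425/(2200×35×10³) + 825/(1875×196×10³) + 500/(255×71×10³) = 3.538×10⁻⁵ mm/N.
Hence P = δ_free / Σ(L/AE) = 5.225/3.538×10⁻⁵ = 147.7 kN (tensile).
σ_{aluminium} = P / A = 147700 / 255 = 579.2 MPa.

σ ≈ 579 MPa (tensile)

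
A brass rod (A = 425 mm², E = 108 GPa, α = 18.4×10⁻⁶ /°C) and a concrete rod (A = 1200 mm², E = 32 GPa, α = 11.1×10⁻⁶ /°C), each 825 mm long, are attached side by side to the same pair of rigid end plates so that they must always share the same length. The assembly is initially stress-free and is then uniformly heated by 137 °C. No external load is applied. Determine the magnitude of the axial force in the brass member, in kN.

Both members must finish at the same length. With the larger α, the brass tends to over-expand; the plates restrain it, putting the brass in compression and the concrete in tension. With no external load the two internal forces are equal and opposite, magnitude P.
Setting the final lengths equal and cancelling L: (α₁ − α₂)ΔT = P/(A₁E₁) + P/(A₂E₂).
|α₁ − α₂|·ΔT = 7.3×10⁻⁶ × 137 = 0.001.
1/(A₁E₁) + 1/(A₂E₂) = 1/(425×108×10³) + 1/(1200×32×10³) = 4.783×10⁻⁸ N⁻¹.
So P = 0.001 / 4.783×10⁻⁸ = 20.91 kN.

P ≈ 20.9 kN (compressive in the brass)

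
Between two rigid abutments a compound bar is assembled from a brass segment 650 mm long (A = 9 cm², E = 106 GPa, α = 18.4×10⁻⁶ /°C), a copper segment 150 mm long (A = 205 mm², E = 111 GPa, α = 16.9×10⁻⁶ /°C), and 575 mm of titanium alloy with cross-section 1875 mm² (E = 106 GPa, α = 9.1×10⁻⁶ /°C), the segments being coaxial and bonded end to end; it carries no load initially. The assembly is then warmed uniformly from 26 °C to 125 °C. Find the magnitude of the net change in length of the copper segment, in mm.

With the walls removed the bar would change length by δ_free = Σ αᵢΔT Lᵢ = 18.4×10⁻⁶×99×650 + 16.9×10⁻⁶×99×150 + 9.1×10⁻⁶×99×575 = 1.953 mm.
The rigid supports impose zero overall length change; the single axial force P common to all segments must satisfy P Σ Lᵢ/(AᵢEᵢ) = δ_free.
The series flexibility is Σ Lᵢ/(AᵢEᵢ) = 650/(900×106×10³) + 150/(205×111×10³) + 575/(1875×106×10³) = 1.63×10⁻⁵ mm/N.
Hence P = δ_free / Σ(L/AE) = 1.953/1.63×10⁻⁵ = 119.8 kN (compressive).
For the copper segment, free thermal change = 16.9×10⁻⁶×99×150 = 0.251 mm and elastic change from P = 119800×150/(205×111×10³) = 0.7899 mm; these oppose, so the net change is 0.539 mm (segment shortens).

|ΔL| ≈ 0.539 mm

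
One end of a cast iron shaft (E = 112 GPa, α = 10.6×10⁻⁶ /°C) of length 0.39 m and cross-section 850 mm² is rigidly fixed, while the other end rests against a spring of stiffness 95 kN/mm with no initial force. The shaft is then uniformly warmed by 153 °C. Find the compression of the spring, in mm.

If the spring were absent the shaft would lengthen by αΔT L = 10.6×10⁻⁶ × 153 × 390 = 0.6325 mm.
Let P be the compressive force at the spring. The shaft shortens elastically by PL/(AE) and the spring compresses by P/k; together these equal δ_free.
So P = δ_free / [L/(AE) + 1/k] = 0.6325 / [ 390/(850×112×10³) + 1/(95×10³) ].
P = 0.6325 / 1.462×10⁻⁵ = 43250 N.
Spring compression = P/k = 43250/(95×10³) = 0.4553 mm.

δ ≈ 0.455 mm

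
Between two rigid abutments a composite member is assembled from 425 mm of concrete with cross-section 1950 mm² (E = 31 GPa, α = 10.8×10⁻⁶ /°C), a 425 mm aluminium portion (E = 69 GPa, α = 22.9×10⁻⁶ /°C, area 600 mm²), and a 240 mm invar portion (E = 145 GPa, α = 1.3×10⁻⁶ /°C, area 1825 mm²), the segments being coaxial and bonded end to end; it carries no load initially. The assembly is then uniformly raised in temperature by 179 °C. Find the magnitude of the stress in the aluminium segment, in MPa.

σ ≈ 240 MPa (compressive)

If the supports were absent, the total length change would be Σ αᵢΔT Lᵢ = 10.8×10⁻⁶×179×425 + 22.9×10⁻⁶×179×425 + 1.3×10⁻⁶×179×240 = 2.62 mm.
The rigid supports impose zero overall length change; the single axial force P common to all segments must satisfy P Σ Lᵢ/(AᵢEᵢ) = δ_free.
Σ Lᵢ/(AᵢEᵢ) = 425/(1950×31×10³) + 425/(600×69×10³) + 240/(1825×145×10³) = 1.82×10⁻⁵ mm/N.
Hence P = δ_free / Σ(L/AE) = 2.62/1.82×10⁻⁵ = 143.9 kN (compressive).
σ_{aluminium} = P / A = 143900 / 600 = 239.8 MPa.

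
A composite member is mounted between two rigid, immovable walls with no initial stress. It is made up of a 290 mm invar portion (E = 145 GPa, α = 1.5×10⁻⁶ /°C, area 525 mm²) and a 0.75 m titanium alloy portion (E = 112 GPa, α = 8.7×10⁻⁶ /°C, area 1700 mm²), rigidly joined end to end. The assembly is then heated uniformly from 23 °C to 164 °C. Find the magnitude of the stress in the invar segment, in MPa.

σ ≈ 241 MPa (compressive)

If the supports were absent, the total length change would be Σ αᵢΔT Lᵢ = 1.5×10⁻⁶×141×290 + 8.7×10⁻⁶×141×750 = 0.9814 mm.
The rigid supports impose zero overall length change; the single axial force P common to all segments must satisfy P Σ Lᵢ/(AᵢEᵢ) = δ_free.
The series flexibility is Σ Lᵢ/(AᵢEᵢ) = 290/(525×145×10³) + 750/(1700×112×10³) = 7.749×10⁻⁶ mm/N.
P = 0.9814 / 7.749×10⁻⁶ = 126600 N = 126.6 kN, compressive.
σ_{invar} = P / A = 126600 / 525 = 241.2 MPa.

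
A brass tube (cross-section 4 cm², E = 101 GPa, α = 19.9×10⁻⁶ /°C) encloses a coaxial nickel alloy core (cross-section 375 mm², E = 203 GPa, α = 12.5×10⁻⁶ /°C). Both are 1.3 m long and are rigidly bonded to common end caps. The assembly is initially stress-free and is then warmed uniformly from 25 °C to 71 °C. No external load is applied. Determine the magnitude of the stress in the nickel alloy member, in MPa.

σ ≈ 24 MPa (tensile)

Equilibrium of a rigid end plate with no external load gives equal and opposite internal forces ±P in the two members. Since α_{brass} > α_{nickel alloy}, heating drives the brass into compression and the nickel alloy into tension.
Setting the final lengths equal and cancelling L: (α₁ − α₂)ΔT = P/(A₁E₁) + P/(A₂E₂).
|α₁ − α₂|·ΔT = 7.4×10⁻⁶ × 46 = 0.0003404.
1/(A₁E₁) + 1/(A₂E₂) = 1/(400×101×10³) + 1/(375×203×10³) = 3.789×10⁻⁸ N⁻¹.
So P = 0.0003404 / 3.789×10⁻⁸ = 8.984 kN.
σ_{nickel alloy} = P/A₂ = 8984/375 = 23.96 MPa, tensile.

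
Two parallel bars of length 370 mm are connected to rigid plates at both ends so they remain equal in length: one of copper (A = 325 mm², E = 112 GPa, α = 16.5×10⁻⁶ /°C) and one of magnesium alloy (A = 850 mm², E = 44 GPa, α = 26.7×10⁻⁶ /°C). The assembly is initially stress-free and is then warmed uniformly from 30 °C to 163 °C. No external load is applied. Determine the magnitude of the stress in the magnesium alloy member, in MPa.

The magnesium alloy has the larger α, so on heating it would change length more than the copper if both were free. The rigid plates force a common final length, so the magnesium alloy is put into compression and the copper into tension, with equal and opposite forces P (no external load).
Compatibility of the two members (thermal + elastic change equal): (α₁ − α₂)ΔT = P·[1/(A₁E₁) + 1/(A₂E₂)].
|α₁ − α₂|·ΔT = 10.2×10⁻⁶ × 133 = 0.001357.
1/(A₁E₁) + 1/(A₂E₂) = 1/(325×112×10³) + 1/(850×44×10³) = 5.421×10⁻⁸ N⁻¹.
So P = 0.001357 / 5.421×10⁻⁸ = 25.02 kN.
σ_{magnesium alloy} = P/A₂ = 25020/850 = 29.44 MPa, compressive.

σ ≈ 29.4 MPa (compressive)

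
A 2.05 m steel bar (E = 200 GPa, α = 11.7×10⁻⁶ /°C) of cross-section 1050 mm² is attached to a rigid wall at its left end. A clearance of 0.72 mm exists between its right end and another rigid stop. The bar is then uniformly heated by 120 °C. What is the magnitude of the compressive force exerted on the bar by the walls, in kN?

Unrestrained expansion: δ_free = αΔT L = 11.7×10⁻⁶ × 120 × 2050 = 2.878 mm.
The gap closes (δ_free > 0.72 mm) and the wall then resists a further 2.878 − 0.72 = 2.158 mm of expansion.
That suppressed elongation corresponds to σ = E·Δ/L = 200×10³ × 2.158/2050 = 210.6 MPa.
P = σA = 210.6 × 1050 = 221.1 kN.

P ≈ 221 kN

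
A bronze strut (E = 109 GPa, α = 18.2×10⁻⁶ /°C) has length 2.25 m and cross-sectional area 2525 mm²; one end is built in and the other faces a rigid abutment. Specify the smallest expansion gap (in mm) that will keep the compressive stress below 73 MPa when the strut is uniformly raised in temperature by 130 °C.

g ≈ 3.82 mm

With no wall the strut would lengthen by αΔT L = 18.2×10⁻⁶ × 130 × 2250 = 5.323 mm.
A stress of 73 MPa corresponds to the wall pushing the strut back by σL/E = 73×2250/(109×10³) = 1.507 mm.
So the gap has to take up the difference, g_min = δ_free − σL/E = 5.323 − 1.507 = 3.817 mm.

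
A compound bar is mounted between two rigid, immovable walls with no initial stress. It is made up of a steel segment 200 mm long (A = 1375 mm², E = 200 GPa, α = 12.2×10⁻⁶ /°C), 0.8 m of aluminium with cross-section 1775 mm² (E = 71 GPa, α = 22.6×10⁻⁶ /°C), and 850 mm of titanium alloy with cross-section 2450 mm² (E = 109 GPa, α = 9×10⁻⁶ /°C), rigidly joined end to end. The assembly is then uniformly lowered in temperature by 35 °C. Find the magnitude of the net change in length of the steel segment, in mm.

Free thermal contraction of the whole bar: Σ αᵢΔT Lᵢ = 12.2×10⁻⁶×35×200 + 22.6×10⁻⁶×35×800 + 9×10⁻⁶×35×850 = 0.9859 mm.
Since the ends are fixed, an axial force P builds up, equal in every segment, with P · Σ Lᵢ/(AᵢEᵢ) = δ_free.
The series flexibility is Σ Lᵢ/(AᵢEᵢ) = 200/(1375×200×10³) + 800/(1775×71×10³) + 850/(2450×109×10³) = 1.026×10⁻⁵ mm/N.
So P = 0.9859 / 1.026×10⁻⁵ = 96.11 kN, tensile.
For the steel segment, free thermal change = 12.2×10⁻⁶×35×200 = 0.0854 mm and elastic change from P = 96110×200/(1375×200×10³) = 0.0699 mm; these oppose, so the net change is 0.0155 mm (segment shortens).

|ΔL| ≈ 0.0155 mm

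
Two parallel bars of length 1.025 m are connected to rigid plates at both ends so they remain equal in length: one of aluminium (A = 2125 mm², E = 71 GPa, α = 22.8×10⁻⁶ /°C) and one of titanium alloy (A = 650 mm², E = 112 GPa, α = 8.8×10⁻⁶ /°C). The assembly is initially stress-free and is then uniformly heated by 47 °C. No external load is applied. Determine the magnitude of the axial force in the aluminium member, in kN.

Both members must finish at the same length. With the larger α, the aluminium tends to over-expand; the plates restrain it, putting the aluminium in compression and the titanium alloy in tension. With no external load the two internal forces are equal and opposite, magnitude P.
Compatibility of the two members (thermal + elastic change equal): (α₁ − α₂)ΔT = P·[1/(A₁E₁) + 1/(A₂E₂)].
|α₁ − α₂|·ΔT = 14×10⁻⁶ × 47 = 0.000658.
1/(A₁E₁) + 1/(A₂E₂) = 1/(2125×71×10³) + 1/(650×112×10³) = 2.036×10⁻⁸ N⁻¹.
P = 0.000658 / 2.036×10⁻⁸ = 32310 N = 32.31 kN.

P ≈ 32.3 kN (compressive in the aluminium)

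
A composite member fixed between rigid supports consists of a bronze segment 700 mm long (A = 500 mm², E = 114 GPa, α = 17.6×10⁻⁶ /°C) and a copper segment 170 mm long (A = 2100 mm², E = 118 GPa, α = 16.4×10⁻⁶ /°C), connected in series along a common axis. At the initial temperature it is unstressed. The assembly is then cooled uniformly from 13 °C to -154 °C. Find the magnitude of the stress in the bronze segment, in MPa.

σ ≈ 389 MPa (tensile)

Free thermal contraction of the whole bar: Σ αᵢΔT Lᵢ = 17.6×10⁻⁶×167×700 + 16.4×10⁻⁶×167×170 = 2.523 mm.
The walls prevent any net length change, so an axial force P (same in every segment) develops. Compatibility: P · Σ Lᵢ/(AᵢEᵢ) = δ_free.
Σ Lᵢ/(AᵢEᵢ) = 700/(500×114×10³) + 170/(2100×118×10³) = 1.297×10⁻⁵ mm/N.
Hence P = δ_free / Σ(L/AE) = 2.523/1.297×10⁻⁵ = 194.6 kN (tensile).
σ_{bronze} = P / A = 194600 / 500 = 389.2 MPa.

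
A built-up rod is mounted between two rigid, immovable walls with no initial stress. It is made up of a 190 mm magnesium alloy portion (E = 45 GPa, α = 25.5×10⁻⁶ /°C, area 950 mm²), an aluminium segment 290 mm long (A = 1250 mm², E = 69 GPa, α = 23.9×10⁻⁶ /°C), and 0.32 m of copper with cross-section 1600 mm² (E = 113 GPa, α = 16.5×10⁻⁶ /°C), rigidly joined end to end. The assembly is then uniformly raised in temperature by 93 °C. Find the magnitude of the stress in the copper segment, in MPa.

With the walls removed the bar would change length by δ_free = Σ αᵢΔT Lᵢ = 25.5×10⁻⁶×93×190 + 23.9×10⁻⁶×93×290 + 16.5×10⁻⁶×93×320 = 1.586 mm.
Since the ends are fixed, an axial force P builds up, equal in every segment, with P · Σ Lᵢ/(AᵢEᵢ) = δ_free.
Σ Lᵢ/(AᵢEᵢ) = 190/(950×45×10³) + 290/(1250×69×10³) + 320/(1600×113×10³) = 9.577×10⁻⁶ mm/N.
So P = 1.586 / 9.577×10⁻⁶ = 165.6 kN, compressive.
σ_{copper} = P / A = 165600 / 1600 = 103.5 MPa.

σ ≈ 104 MPa (compressive)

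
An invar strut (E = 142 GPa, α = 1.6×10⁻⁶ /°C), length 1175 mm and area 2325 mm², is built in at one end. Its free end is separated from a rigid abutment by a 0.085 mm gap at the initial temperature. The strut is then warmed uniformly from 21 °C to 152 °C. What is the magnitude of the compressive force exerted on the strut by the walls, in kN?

P ≈ 45.3 kN

Unrestrained expansion: δ_free = αΔT L = 1.6×10⁻⁶ × 131 × 1175 = 0.2463 mm.
The gap closes (δ_free > 0.085 mm) and the wall then resists a further 0.2463 − 0.085 = 0.1613 mm of expansion.
So σ = E(δ_free − g)/L = 142×10³ × 0.1613/1175 = 19.49 MPa.
P = σA = 19.49 × 2325 = 45.32 kN.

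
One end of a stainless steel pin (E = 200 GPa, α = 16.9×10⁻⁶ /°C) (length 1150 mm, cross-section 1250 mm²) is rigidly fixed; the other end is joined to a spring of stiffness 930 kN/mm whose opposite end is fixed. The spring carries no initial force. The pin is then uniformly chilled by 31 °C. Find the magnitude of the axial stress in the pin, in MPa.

The unrestrained thermal change is αΔT L = 16.9×10⁻⁶ × 31 × 1150 = 0.6025 mm.
With a force P in the spring, the elastic change of the pin is PL/(AE) and that of the spring is P/k; compatibility requires their sum to equal δ_free.
P [ L/(AE) + 1/k ] = δ_free → P [ 1150/(1250×200×10³) + 1/(930×10³) ] = 0.6025.
P = 0.6025 / 5.675×10⁻⁶ = 106200 N.
σ = P/A = 106200/1250 = 84.93 MPa.

σ ≈ 84.9 MPa (tensile)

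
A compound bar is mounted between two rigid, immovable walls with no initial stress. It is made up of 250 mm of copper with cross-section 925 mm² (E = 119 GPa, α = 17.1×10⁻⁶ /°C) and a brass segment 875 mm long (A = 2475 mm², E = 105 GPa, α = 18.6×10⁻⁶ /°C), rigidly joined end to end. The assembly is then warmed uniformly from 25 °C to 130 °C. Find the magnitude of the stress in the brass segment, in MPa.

With the walls removed the bar would change length by δ_free = Σ αᵢΔT Lᵢ = 17.1×10⁻⁶×105×250 + 18.6×10⁻⁶×105×875 = 2.158 mm.
Since the ends are fixed, an axial force P builds up, equal in every segment, with P · Σ Lᵢ/(AᵢEᵢ) = δ_free.
The series flexibility is Σ Lᵢ/(AᵢEᵢ) = 250/(925×119×10³) + 875/(2475×105×10³) = 5.638×10⁻⁶ mm/N.
So P = 2.158 / 5.638×10⁻⁶ = 382.7 kN, compressive.
σ_{brass} = P / A = 382700 / 2475 = 154.6 MPa.

σ ≈ 155 MPa (compressive)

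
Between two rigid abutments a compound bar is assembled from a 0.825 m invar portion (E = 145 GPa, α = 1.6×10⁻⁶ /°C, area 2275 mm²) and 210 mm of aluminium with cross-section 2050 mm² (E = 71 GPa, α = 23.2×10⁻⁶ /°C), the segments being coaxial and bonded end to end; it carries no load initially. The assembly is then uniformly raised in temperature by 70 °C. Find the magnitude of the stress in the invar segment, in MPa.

Free thermal expansion of the whole bar: Σ αᵢΔT Lᵢ = 1.6×10⁻⁶×70×825 + 23.2×10⁻⁶×70×210 = 0.4334 mm.
The rigid supports impose zero overall length change; the single axial force P common to all segments must satisfy P Σ Lᵢ/(AᵢEᵢ) = δ_free.
The series flexibility is Σ Lᵢ/(AᵢEᵢ) = 825/(2275×145×10³) + 210/(2050×71×10³) = 3.944×10⁻⁶ mm/N.
Hence P = δ_free / Σ(L/AE) = 0.4334/3.944×10⁻⁶ = 109.9 kN (compressive).
σ_{invar} = P / A = 109900 / 2275 = 48.31 MPa.

σ ≈ 48.3 MPa (compressive)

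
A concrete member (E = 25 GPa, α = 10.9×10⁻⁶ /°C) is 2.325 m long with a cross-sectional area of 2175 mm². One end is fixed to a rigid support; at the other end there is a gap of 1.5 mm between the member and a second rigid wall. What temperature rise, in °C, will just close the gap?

ΔT ≈ 59.2 °C

Contact occurs when the free expansion equals the gap: αΔT L = 1.5 mm.
ΔT = 1.5 / (10.9×10⁻⁶ × 2325) = 59.19 °C.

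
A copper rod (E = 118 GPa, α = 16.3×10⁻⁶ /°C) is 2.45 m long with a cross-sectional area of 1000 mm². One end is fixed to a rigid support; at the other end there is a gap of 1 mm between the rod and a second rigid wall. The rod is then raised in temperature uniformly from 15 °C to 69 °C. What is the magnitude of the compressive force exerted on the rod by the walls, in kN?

If the wall were absent the rod would grow by αΔT L = 16.3×10⁻⁶ × 54 × 2450 = 2.156 mm.
The gap closes (δ_free > 1 mm) and the wall then resists a further 2.156 − 1 = 1.156 mm of expansion.
Compatibility: PL/(AE) = 1.156 mm, so σ = P/A = E × (1.156/2450) = 55.7 MPa.
P = σA = 55.7 × 1000 = 55.7 kN.

P ≈ 55.7 kN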